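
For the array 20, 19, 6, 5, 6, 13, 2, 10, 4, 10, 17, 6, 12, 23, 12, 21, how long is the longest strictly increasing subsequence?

5

Scanning left to right, the best length ending at each element is: 20→1, 19→1, 6→1, 5→1, 6→2, 13→3, 2→1, 10→3, 4→2, 10→3, 17→4, 6→3, 12→4, 23→5, 12→4, 21→5.
So the longest increasing subsequence has length 5, e.g. 5, 6, 13, 17, 23.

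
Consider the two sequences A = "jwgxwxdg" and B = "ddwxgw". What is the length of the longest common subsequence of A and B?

3

Backtracking the LCS table gives one alignment: w (A2,B3) → g (A3,B5) → w (A5,B6).
So the longest common subsequence has length 3.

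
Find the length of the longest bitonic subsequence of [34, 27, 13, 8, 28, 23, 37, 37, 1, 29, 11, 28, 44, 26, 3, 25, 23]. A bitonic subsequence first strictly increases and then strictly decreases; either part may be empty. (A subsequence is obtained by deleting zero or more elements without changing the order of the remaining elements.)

8

Let inc[i] be the LIS ending at i and dec[i] the longest strictly decreasing subsequence starting at i. inc = [1, 1, 1, 1, 2, 2, 3, 3, 1, 3, 2, 3, 4, 3, 2, 3, 3], dec = [6, 4, 3, 2, 4, 3, 6, 6, 1, 5, 2, 4, 4, 3, 1, 2, 1].
max_i inc[i]+dec[i]−1 = 8, with one witness 27, 28, 37, 29, 28, 26, 25, 23.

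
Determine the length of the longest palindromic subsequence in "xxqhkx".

3

One longest palindromic subsequence is xkx (positions 1,5,6); it reads the same forward and backward, and the interval DP gives dp[1][6] = 3.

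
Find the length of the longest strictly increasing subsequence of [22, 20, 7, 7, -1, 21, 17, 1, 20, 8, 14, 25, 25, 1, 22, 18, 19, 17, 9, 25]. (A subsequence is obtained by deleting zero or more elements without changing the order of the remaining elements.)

7

One longest increasing subsequence is -1, 1, 8, 14, 18, 19, 25 (positions 5,8,10,11,16,17,20), of length 7; no longer one exists.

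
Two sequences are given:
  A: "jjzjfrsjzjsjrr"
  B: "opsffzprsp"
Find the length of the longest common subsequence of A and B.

3

A longest common subsequence is zrs (length 3); the LCS DP confirms no longer common subsequence exists.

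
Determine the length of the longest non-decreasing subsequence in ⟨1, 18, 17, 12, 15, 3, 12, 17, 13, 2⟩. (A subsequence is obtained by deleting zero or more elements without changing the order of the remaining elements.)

Let dp[i] be the longest non-decreasing subsequence ending at position i. Then dp = [1, 2, 2, 2, 3, 2, 3, 4, 4, 2].
The maximum is 4; one witness is 1, 12, 15, 17 at positions 1,4,5,8.

4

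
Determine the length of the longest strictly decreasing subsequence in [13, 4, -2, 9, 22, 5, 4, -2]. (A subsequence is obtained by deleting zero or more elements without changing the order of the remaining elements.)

5

Let dp[i] be the longest decreasing subsequence ending at position i. Then dp = [1, 2, 3, 2, 1, 3, 4, 5].
The maximum is 5; one witness is 13, 9, 5, 4, -2 at positions 1,4,6,7,8.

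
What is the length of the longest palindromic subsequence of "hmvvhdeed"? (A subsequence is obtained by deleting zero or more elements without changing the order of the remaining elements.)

One longest palindromic subsequence is deed (positions 6,7,8,9); it reads the same forward and backward, and the interval DP gives dp[1][9] = 4.

4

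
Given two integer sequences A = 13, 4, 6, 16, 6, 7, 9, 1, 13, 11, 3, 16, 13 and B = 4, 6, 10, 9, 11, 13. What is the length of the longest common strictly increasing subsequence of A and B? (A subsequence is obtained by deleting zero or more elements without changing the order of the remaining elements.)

5

A longest common strictly increasing subsequence is 4, 6, 9, 11, 13 (length 5); it appears in order in both A and B, and no longer such subsequence exists.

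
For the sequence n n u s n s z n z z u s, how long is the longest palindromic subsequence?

One longest palindromic subsequence is szzzs (positions 4,7,9,10,12); it reads the same forward and backward, and the interval DP gives dp[1][12] = 5.

5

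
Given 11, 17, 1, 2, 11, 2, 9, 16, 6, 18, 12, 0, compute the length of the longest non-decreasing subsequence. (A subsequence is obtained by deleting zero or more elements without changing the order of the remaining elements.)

One longest non-decreasing subsequence is 1, 2, 2, 9, 16, 18 (positions 3,4,6,7,8,10), of length 6; no longer one exists.

6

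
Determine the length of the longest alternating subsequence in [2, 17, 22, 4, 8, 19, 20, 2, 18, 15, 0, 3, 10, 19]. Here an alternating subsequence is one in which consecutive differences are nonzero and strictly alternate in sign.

A longest alternating subsequence is 2, 17, 4, 8, 2, 18, 0, 3 (positions 1,2,4,5,8,9,11,12); its 7 consecutive differences strictly alternate in sign, and length 8 is optimal.

8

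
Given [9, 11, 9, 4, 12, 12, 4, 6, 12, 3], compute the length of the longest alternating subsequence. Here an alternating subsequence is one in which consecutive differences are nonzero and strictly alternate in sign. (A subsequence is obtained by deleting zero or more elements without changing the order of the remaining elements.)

Track the best alternating length ending on an up-step vs a down-step at each position: up/down = 1/1, 2/1, 1/3, 1/3, 4/1, 4/1, 1/5, 6/5, 6/1, 1/7.
The maximum over both is 7; one such subsequence is 9, 11, 9, 12, 4, 6, 3.

7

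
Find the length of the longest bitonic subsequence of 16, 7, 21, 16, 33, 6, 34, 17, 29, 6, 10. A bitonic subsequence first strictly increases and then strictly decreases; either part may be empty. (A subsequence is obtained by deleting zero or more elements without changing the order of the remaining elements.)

One longest bitonic subsequence is 16, 21, 33, 34, 29, 10 (positions 1,3,5,7,9,11): it rises to 34 then falls. Length 6 is optimal.

6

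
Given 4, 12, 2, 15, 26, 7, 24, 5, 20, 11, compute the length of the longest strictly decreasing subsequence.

4

Scanning left to right, the best length ending at each element is: 4→1, 12→1, 2→2, 15→1, 26→1, 7→2, 24→2, 5→3, 20→3, 11→4.
So the longest decreasing subsequence has length 4, e.g. 26, 24, 20, 11.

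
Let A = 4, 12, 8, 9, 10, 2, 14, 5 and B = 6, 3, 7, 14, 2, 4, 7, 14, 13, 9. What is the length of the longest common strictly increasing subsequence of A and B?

For each value that appears in both, track the longest common increasing run ending there.
The best achievable length is 2; one witness is 2, 14 (A-positions 6,7, B-positions 5,8).

2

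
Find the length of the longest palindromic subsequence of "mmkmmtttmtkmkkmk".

11

Using dp[i][j] = 2 + dp[i+1][j−1] if the ends match, else max(dp[i+1][j], dp[i][j−1]):
dp[1][16] = 11. A witness is mkmmtttmmkm at positions 2,3,4,5,6,7,8,9,12,14,15.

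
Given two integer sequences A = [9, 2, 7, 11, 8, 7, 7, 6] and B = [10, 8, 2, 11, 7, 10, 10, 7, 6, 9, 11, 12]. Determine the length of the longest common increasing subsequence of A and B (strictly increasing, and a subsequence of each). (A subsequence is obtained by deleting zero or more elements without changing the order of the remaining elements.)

For each value that appears in both, track the longest common increasing run ending there.
The best achievable length is 3; one witness is 2, 7, 11 (A-positions 2,3,4, B-positions 3,5,11).

3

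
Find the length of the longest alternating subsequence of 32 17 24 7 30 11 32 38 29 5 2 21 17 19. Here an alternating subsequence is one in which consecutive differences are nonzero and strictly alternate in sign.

11

Track the best alternating length ending on an up-step vs a down-step at each position: up/down = 1/1, 1/2, 3/2, 1/4, 5/2, 5/6, 7/1, 7/1, 7/8, 1/8, 1/8, 9/8, 9/10, 11/10.
The maximum over both is 11; one such subsequence is 32, 17, 24, 7, 30, 11, 32, 5, 21, 17, 19.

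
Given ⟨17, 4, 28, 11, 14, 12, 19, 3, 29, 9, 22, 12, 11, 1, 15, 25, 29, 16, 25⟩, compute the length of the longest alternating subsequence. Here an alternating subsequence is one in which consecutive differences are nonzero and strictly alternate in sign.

A longest alternating subsequence is 17, 4, 28, 11, 14, 12, 19, 3, 29, 9, 22, 12, 25, 16, 25 (positions 1,2,3,4,5,6,7,8,9,10,11,12,16,18,19); its 14 consecutive differences strictly alternate in sign, and length 15 is optimal.

15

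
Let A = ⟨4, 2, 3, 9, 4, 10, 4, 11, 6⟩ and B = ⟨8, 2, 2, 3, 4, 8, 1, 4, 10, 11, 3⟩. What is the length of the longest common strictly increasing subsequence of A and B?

5

A longest common strictly increasing subsequence is 2, 3, 4, 10, 11 (length 5); it appears in order in both A and B, and no longer such subsequence exists.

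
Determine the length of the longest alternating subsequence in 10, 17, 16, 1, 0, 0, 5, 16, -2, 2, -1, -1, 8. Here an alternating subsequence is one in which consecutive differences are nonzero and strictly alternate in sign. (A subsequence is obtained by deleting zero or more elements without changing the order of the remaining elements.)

8

Track the best alternating length ending on an up-step vs a down-step at each position: up/down = 1/1, 2/1, 2/3, 1/3, 1/3, 1/3, 4/3, 4/3, 1/5, 6/5, 6/7, 6/7, 8/5.
The maximum over both is 8; one such subsequence is 10, 17, 1, 5, -2, 2, -1, 8.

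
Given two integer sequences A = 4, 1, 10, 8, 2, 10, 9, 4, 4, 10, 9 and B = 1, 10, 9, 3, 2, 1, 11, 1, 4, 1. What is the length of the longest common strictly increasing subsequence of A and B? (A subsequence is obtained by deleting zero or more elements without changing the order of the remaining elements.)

A longest common strictly increasing subsequence is 1, 2, 4 (length 3); it appears in order in both A and B, and no longer such subsequence exists.

3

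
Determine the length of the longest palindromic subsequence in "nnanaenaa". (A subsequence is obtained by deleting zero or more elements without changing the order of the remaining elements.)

5

One longest palindromic subsequence is aanaa (positions 3,5,7,8,9); it reads the same forward and backward, and the interval DP gives dp[1][9] = 5.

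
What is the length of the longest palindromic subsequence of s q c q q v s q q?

5

Using dp[i][j] = 2 + dp[i+1][j−1] if the ends match, else max(dp[i+1][j], dp[i][j−1]):
dp[1][9] = 5. A witness is qqsqq at positions 2,4,7,8,9.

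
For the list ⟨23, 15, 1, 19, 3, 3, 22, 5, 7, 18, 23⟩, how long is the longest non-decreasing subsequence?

7

Let dp[i] be the longest non-decreasing subsequence ending at position i. Then dp = [1, 1, 1, 2, 2, 3, 4, 4, 5, 6, 7].
The maximum is 7; one witness is 1, 3, 3, 5, 7, 18, 23 at positions 3,5,6,8,9,10,11.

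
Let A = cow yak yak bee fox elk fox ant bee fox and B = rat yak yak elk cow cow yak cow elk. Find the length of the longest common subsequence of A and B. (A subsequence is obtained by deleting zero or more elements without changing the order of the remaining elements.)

3

Backtracking the LCS table gives one alignment: cow (A1,B6) → yak (A2,B7) → elk (A6,B9).
So the longest common subsequence has length 3.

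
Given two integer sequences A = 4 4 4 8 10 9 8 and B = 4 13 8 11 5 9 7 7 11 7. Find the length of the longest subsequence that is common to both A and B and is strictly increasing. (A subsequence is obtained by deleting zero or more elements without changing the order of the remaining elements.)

A longest common strictly increasing subsequence is 4, 8, 9 (length 3); it appears in order in both A and B, and no longer such subsequence exists.

3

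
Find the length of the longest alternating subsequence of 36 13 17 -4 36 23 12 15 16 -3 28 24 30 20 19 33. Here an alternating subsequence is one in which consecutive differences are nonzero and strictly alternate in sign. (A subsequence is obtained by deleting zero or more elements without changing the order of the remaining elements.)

13

Track the best alternating length ending on an up-step vs a down-step at each position: up/down = 1/1, 1/2, 3/2, 1/4, 5/1, 5/6, 5/6, 7/6, 7/6, 5/8, 9/6, 9/10, 11/6, 9/12, 9/12, 13/6.
The maximum over both is 13; one such subsequence is 36, 13, 17, -4, 36, 12, 15, -3, 28, 24, 30, 20, 33.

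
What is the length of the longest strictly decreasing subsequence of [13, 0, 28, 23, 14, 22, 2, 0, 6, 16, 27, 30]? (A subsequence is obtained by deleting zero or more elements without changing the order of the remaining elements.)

Let dp[i] be the longest decreasing subsequence ending at position i. Then dp = [1, 2, 1, 2, 3, 3, 4, 5, 4, 4, 2, 1].
The maximum is 5; one witness is 28, 23, 14, 2, 0 at positions 3,4,5,7,8.

5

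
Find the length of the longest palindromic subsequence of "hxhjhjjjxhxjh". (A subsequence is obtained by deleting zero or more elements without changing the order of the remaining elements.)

One longest palindromic subsequence is hxhjjjjhxh (positions 1,2,3,4,6,7,8,10,11,13); it reads the same forward and backward, and the interval DP gives dp[1][13] = 10.

10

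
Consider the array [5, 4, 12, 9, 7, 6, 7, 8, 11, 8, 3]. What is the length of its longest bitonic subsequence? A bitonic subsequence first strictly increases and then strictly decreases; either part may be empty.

Let inc[i] be the LIS ending at i and dec[i] the longest strictly decreasing subsequence starting at i. inc = [1, 1, 2, 2, 2, 2, 3, 4, 5, 4, 1], dec = [3, 2, 5, 4, 3, 2, 2, 2, 3, 2, 1].
max_i inc[i]+dec[i]−1 = 7, with one witness 5, 6, 7, 8, 11, 8, 3.

7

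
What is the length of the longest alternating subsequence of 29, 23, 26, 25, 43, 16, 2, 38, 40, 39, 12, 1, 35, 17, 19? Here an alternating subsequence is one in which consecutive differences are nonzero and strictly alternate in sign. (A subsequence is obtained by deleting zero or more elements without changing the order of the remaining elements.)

11

A longest alternating subsequence is 29, 23, 26, 25, 43, 16, 38, 12, 35, 17, 19 (positions 1,2,3,4,5,6,8,11,13,14,15); its 10 consecutive differences strictly alternate in sign, and length 11 is optimal.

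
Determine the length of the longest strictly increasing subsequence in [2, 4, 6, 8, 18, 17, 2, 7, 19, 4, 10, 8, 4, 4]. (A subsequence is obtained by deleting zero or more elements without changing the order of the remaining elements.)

6

Let dp[i] be the longest increasing subsequence ending at position i. Then dp = [1, 2, 3, 4, 5, 5, 1, 4, 6, 2, 5, 5, 2, 2].
The maximum is 6; one witness is 2, 4, 6, 8, 18, 19 at positions 1,2,3,4,5,9.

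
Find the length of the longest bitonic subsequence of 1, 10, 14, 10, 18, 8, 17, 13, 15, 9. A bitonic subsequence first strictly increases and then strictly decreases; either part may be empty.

7

One longest bitonic subsequence is 1, 10, 14, 18, 17, 15, 9 (positions 1,2,3,5,7,9,10): it rises to 18 then falls. Length 7 is optimal.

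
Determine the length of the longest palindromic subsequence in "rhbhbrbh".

Using dp[i][j] = 2 + dp[i+1][j−1] if the ends match, else max(dp[i+1][j], dp[i][j−1]):
dp[1][8] = 5. A witness is hbrbh at positions 2,3,6,7,8.

5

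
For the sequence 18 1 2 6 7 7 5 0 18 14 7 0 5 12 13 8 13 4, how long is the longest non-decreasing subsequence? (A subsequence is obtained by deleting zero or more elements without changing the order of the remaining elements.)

9

Scanning left to right, the best length ending at each element is: 18→1, 1→1, 2→2, 6→3, 7→4, 7→5, 5→3, 0→1, 18→6, 14→6, 7→6, 0→2, 5→4, 12→7, 13→8, 8→7, 13→9, 4→3.
So the longest non-decreasing subsequence has length 9, e.g. 1, 2, 6, 7, 7, 7, 12, 13, 13.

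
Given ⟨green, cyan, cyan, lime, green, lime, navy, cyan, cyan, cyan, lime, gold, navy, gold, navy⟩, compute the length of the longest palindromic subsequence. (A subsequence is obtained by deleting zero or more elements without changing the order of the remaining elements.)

Using dp[i][j] = 2 + dp[i+1][j−1] if the ends match, else max(dp[i+1][j], dp[i][j−1]):
dp[1][15] = 7. A witness is cyan cyan lime green lime cyan cyan at positions 2,3,4,5,6,9,10.

7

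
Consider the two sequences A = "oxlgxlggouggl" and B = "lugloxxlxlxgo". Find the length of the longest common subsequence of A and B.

7

A longest common subsequence is oxlxlgo (length 7); the LCS DP confirms no longer common subsequence exists.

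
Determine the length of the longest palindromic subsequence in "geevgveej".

7

One longest palindromic subsequence is eevgvee (positions 2,3,4,5,6,7,8); it reads the same forward and backward, and the interval DP gives dp[1][9] = 7.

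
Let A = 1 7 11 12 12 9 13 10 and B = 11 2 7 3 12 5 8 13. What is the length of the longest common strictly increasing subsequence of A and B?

3

A longest common strictly increasing subsequence is 11, 12, 13 (length 3); it appears in order in both A and B, and no longer such subsequence exists.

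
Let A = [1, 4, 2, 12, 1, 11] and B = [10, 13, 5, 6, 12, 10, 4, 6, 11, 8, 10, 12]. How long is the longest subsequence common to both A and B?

2

A longest common subsequence is 4, 12 (length 2); the LCS DP confirms no longer common subsequence exists.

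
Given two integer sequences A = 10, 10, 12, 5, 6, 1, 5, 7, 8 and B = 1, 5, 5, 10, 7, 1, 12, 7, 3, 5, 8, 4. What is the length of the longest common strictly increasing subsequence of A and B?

For each value that appears in both, track the longest common increasing run ending there.
The best achievable length is 4; one witness is 1, 5, 7, 8 (A-positions 6,7,8,9, B-positions 1,2,5,11).

4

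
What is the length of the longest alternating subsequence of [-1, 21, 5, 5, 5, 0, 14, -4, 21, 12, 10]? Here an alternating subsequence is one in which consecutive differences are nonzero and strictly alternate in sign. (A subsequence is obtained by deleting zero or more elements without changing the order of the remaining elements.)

Track the best alternating length ending on an up-step vs a down-step at each position: up/down = 1/1, 2/1, 2/3, 2/3, 2/3, 2/3, 4/3, 1/5, 6/1, 6/7, 6/7.
The maximum over both is 7; one such subsequence is -1, 21, 5, 14, -4, 21, 12.

7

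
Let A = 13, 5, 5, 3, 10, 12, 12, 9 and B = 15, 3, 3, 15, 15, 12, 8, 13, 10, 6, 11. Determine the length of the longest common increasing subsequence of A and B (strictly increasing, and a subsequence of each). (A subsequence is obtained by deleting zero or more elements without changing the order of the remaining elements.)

2

For each value that appears in both, track the longest common increasing run ending there.
The best achievable length is 2; one witness is 3, 12 (A-positions 4,6, B-positions 2,6).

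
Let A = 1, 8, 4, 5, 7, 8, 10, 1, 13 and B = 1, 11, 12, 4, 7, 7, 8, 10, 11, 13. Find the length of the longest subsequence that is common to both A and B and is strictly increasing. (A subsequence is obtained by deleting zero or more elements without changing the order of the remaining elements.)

For each value that appears in both, track the longest common increasing run ending there.
The best achievable length is 6; one witness is 1, 4, 7, 8, 10, 13 (A-positions 1,3,5,6,7,9, B-positions 1,4,5,7,8,10).

6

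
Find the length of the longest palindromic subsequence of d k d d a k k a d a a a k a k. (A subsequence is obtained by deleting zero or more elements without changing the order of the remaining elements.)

10

One longest palindromic subsequence is kakaaaakak (positions 2,5,6,8,10,11,12,13,14,15); it reads the same forward and backward, and the interval DP gives dp[1][15] = 10.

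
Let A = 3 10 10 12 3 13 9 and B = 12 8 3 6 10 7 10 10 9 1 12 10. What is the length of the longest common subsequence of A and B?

4

A longest common subsequence is 3, 10, 10, 12 (length 4); the LCS DP confirms no longer common subsequence exists.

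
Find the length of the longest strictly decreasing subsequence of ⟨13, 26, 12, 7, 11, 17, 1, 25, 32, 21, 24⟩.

One longest decreasing subsequence is 13, 12, 7, 1 (positions 1,3,4,7), of length 4; no longer one exists.

4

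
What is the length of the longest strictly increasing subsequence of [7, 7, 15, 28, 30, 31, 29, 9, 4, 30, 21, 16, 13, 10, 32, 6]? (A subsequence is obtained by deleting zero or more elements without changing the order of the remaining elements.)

6

Scanning left to right, the best length ending at each element is: 7→1, 7→1, 15→2, 28→3, 30→4, 31→5, 29→4, 9→2, 4→1, 30→5, 21→3, 16→3, 13→3, 10→3, 32→6, 6→2.
So the longest increasing subsequence has length 6, e.g. 7, 15, 28, 30, 31, 32.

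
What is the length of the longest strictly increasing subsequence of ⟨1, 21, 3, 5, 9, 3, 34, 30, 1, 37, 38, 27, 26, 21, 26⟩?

Let dp[i] be the longest increasing subsequence ending at position i. Then dp = [1, 2, 2, 3, 4, 2, 5, 5, 1, 6, 7, 5, 5, 5, 6].
The maximum is 7; one witness is 1, 3, 5, 9, 34, 37, 38 at positions 1,3,4,5,7,10,11.

7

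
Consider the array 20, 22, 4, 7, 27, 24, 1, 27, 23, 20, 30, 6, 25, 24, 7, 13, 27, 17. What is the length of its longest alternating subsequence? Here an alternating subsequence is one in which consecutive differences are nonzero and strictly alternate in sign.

Track the best alternating length ending on an up-step vs a down-step at each position: up/down = 1/1, 2/1, 1/3, 4/3, 4/1, 4/5, 1/5, 6/1, 6/7, 6/7, 8/1, 6/9, 10/9, 10/11, 10/11, 12/11, 12/9, 12/13.
The maximum over both is 13; one such subsequence is 20, 22, 4, 27, 24, 27, 23, 30, 6, 25, 24, 27, 17.

13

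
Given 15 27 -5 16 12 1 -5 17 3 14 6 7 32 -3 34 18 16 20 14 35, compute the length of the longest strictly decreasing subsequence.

5

Scanning left to right, the best length ending at each element is: 15→1, 27→1, -5→2, 16→2, 12→3, 1→4, -5→5, 17→2, 3→4, 14→3, 6→4, 7→4, 32→1, -3→5, 34→1, 18→2, 16→3, 20→2, 14→4, 35→1.
So the longest decreasing subsequence has length 5, e.g. 27, 16, 12, 1, -5.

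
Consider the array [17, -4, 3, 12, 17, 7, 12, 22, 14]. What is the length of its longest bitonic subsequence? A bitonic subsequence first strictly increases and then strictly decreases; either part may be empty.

6

Let inc[i] be the LIS ending at i and dec[i] the longest strictly decreasing subsequence starting at i. inc = [1, 1, 2, 3, 4, 3, 4, 5, 5], dec = [3, 1, 1, 2, 2, 1, 1, 2, 1].
max_i inc[i]+dec[i]−1 = 6, with one witness -4, 3, 12, 17, 22, 14.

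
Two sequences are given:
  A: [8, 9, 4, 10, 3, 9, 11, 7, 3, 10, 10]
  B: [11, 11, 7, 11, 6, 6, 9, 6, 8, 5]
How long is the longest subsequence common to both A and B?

2

A longest common subsequence is 11, 7 (length 2); the LCS DP confirms no longer common subsequence exists.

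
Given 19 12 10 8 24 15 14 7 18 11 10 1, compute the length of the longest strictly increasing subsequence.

3

Let dp[i] be the longest increasing subsequence ending at position i. Then dp = [1, 1, 1, 1, 2, 2, 2, 1, 3, 2, 2, 1].
The maximum is 3; one witness is 12, 15, 18 at positions 2,6,9.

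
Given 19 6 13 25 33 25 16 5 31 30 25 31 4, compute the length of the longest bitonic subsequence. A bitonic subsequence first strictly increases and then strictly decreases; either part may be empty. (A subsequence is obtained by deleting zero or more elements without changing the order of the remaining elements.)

Let inc[i] be the LIS ending at i and dec[i] the longest strictly decreasing subsequence starting at i. inc = [1, 1, 2, 3, 4, 3, 3, 1, 4, 4, 4, 5, 1], dec = [4, 3, 3, 4, 5, 4, 3, 2, 4, 3, 2, 2, 1].
max_i inc[i]+dec[i]−1 = 8, with one witness 6, 13, 25, 33, 31, 30, 25, 4.

8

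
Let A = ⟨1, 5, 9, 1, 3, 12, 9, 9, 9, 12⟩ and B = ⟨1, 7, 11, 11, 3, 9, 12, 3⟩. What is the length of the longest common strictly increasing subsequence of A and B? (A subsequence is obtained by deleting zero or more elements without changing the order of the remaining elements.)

4

A longest common strictly increasing subsequence is 1, 3, 9, 12 (length 4); it appears in order in both A and B, and no longer such subsequence exists.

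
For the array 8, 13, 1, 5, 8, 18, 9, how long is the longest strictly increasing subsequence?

4

Let dp[i] be the longest increasing subsequence ending at position i. Then dp = [1, 2, 1, 2, 3, 4, 4].
The maximum is 4; one witness is 1, 5, 8, 18 at positions 3,4,5,6.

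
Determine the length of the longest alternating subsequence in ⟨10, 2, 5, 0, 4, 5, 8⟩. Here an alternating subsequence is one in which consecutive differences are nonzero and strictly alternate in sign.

5

Track the best alternating length ending on an up-step vs a down-step at each position: up/down = 1/1, 1/2, 3/2, 1/4, 5/4, 5/2, 5/2.
The maximum over both is 5; one such subsequence is 10, 2, 5, 0, 4.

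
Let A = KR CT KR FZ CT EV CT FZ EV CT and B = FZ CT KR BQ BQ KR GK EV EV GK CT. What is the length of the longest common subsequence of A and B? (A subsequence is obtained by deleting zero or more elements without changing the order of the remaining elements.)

A longest common subsequence is KR, KR, EV, EV, CT (length 5); the LCS DP confirms no longer common subsequence exists.

5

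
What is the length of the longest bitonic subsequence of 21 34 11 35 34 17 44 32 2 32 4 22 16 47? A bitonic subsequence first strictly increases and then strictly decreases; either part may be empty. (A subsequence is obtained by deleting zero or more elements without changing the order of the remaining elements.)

7

One longest bitonic subsequence is 21, 34, 35, 34, 32, 22, 16 (positions 1,2,4,5,10,12,13): it rises to 35 then falls. Length 7 is optimal.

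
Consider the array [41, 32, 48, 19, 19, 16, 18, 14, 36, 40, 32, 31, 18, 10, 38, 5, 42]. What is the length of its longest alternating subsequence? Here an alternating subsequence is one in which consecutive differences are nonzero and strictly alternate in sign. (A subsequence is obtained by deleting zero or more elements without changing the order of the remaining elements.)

11

Track the best alternating length ending on an up-step vs a down-step at each position: up/down = 1/1, 1/2, 3/1, 1/4, 1/4, 1/4, 5/4, 1/6, 7/4, 7/4, 7/8, 7/8, 7/8, 1/8, 9/8, 1/10, 11/4.
The maximum over both is 11; one such subsequence is 41, 32, 48, 16, 18, 14, 36, 32, 38, 5, 42.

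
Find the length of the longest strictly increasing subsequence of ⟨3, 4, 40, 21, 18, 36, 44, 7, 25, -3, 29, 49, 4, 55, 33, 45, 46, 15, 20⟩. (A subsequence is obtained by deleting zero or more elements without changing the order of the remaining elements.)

8

Scanning left to right, the best length ending at each element is: 3→1, 4→2, 40→3, 21→3, 18→3, 36→4, 44→5, 7→3, 25→4, -3→1, 29→5, 49→6, 4→2, 55→7, 33→6, 45→7, 46→8, 15→4, 20→5.
So the longest increasing subsequence has length 8, e.g. 3, 4, 21, 25, 29, 33, 45, 46.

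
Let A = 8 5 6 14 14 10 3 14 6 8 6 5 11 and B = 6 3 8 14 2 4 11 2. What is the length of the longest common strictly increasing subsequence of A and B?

3

A longest common strictly increasing subsequence is 6, 8, 11 (length 3); it appears in order in both A and B, and no longer such subsequence exists.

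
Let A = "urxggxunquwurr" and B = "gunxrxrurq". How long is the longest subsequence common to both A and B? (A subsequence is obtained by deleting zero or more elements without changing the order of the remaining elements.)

A longest common subsequence is urxuq (length 5); the LCS DP confirms no longer common subsequence exists.

5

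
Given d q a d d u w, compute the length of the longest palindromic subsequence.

3

One longest palindromic subsequence is ddd (positions 1,4,5); it reads the same forward and backward, and the interval DP gives dp[1][7] = 3.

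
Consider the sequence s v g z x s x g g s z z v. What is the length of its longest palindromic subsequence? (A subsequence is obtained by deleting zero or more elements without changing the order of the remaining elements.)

8

Using dp[i][j] = 2 + dp[i+1][j−1] if the ends match, else max(dp[i+1][j], dp[i][j−1]):
dp[1][13] = 8. A witness is vzsggszv at positions 2,4,6,8,9,10,12,13.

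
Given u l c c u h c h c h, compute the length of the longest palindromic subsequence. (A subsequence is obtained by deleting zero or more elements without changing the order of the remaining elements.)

One longest palindromic subsequence is hchch (positions 6,7,8,9,10); it reads the same forward and backward, and the interval DP gives dp[1][10] = 5.

5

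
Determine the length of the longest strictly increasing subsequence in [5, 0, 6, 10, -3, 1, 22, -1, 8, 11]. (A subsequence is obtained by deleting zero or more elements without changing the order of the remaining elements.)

Let dp[i] be the longest increasing subsequence ending at position i. Then dp = [1, 1, 2, 3, 1, 2, 4, 2, 3, 4].
The maximum is 4; one witness is 5, 6, 10, 22 at positions 1,3,4,7.

4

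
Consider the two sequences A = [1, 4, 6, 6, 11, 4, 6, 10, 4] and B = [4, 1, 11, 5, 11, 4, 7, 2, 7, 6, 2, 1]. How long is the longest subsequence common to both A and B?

Backtracking the LCS table gives one alignment: 1 (A1,B2) → 11 (A5,B5) → 4 (A6,B6) → 6 (A7,B10).
So the longest common subsequence has length 4.

4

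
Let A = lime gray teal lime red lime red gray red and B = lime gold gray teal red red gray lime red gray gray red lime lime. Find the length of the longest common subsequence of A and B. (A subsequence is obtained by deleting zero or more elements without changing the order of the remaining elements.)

8

Backtracking the LCS table gives one alignment: lime (A1,B1) → gray (A2,B3) → teal (A3,B4) → red (A5,B6) → lime (A6,B8) → red (A7,B9) → gray (A8,B11) → red (A9,B12).
So the longest common subsequence has length 8.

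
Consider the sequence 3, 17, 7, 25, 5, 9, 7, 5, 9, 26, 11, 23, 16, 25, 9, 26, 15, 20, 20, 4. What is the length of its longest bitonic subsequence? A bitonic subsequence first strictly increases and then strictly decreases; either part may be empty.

10

One longest bitonic subsequence is 3, 5, 7, 9, 11, 23, 25, 26, 20, 4 (positions 1,5,7,9,11,12,14,16,19,20): it rises to 26 then falls. Length 10 is optimal.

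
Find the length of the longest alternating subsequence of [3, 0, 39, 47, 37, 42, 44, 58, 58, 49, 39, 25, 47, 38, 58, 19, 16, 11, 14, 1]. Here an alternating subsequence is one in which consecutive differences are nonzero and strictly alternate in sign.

A longest alternating subsequence is 3, 0, 39, 37, 42, 39, 47, 38, 58, 11, 14, 1 (positions 1,2,3,5,6,11,13,14,15,18,19,20); its 11 consecutive differences strictly alternate in sign, and length 12 is optimal.

12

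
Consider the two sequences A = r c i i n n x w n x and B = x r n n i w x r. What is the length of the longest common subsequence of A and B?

Backtracking the LCS table gives one alignment: r (A1,B2) → n (A5,B3) → n (A6,B4) → w (A8,B6) → x (A10,B7).
So the longest common subsequence has length 5.

5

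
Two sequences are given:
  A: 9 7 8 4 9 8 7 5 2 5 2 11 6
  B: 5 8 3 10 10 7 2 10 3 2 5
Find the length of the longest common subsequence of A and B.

Backtracking the LCS table gives one alignment: 8 (A3,B2) → 7 (A7,B6) → 2 (A9,B10) → 5 (A10,B11).
So the longest common subsequence has length 4.

4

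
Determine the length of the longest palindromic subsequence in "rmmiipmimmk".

7

One longest palindromic subsequence is mmimimm (positions 2,3,4,7,8,9,10); it reads the same forward and backward, and the interval DP gives dp[1][11] = 7.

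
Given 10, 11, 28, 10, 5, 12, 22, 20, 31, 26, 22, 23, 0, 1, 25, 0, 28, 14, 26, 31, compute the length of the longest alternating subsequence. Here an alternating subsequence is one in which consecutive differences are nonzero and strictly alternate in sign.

Track the best alternating length ending on an up-step vs a down-step at each position: up/down = 1/1, 2/1, 2/1, 1/3, 1/3, 4/3, 4/3, 4/5, 6/1, 6/7, 6/7, 8/7, 1/9, 10/9, 10/7, 1/11, 12/7, 12/13, 14/13, 14/1.
The maximum over both is 14; one such subsequence is 10, 11, 10, 22, 20, 31, 22, 23, 0, 1, 0, 28, 14, 26.

14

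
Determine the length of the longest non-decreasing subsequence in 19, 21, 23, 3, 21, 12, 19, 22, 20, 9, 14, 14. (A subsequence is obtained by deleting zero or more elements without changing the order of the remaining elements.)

4

One longest non-decreasing subsequence is 19, 21, 21, 22 (positions 1,2,5,8), of length 4; no longer one exists.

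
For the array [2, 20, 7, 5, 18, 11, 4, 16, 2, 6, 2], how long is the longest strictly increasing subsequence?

4

Scanning left to right, the best length ending at each element is: 2→1, 20→2, 7→2, 5→2, 18→3, 11→3, 4→2, 16→4, 2→1, 6→3, 2→1.
So the longest increasing subsequence has length 4, e.g. 2, 7, 11, 16.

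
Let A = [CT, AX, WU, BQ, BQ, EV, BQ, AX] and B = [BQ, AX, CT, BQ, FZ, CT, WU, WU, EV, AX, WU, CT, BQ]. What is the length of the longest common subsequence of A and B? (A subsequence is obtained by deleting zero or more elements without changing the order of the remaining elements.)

4

A longest common subsequence is CT, AX, WU, BQ (length 4); the LCS DP confirms no longer common subsequence exists.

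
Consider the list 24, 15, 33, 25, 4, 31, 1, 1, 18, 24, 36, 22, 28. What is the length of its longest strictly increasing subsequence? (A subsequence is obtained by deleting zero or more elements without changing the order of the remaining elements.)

4

Let dp[i] be the longest increasing subsequence ending at position i. Then dp = [1, 1, 2, 2, 1, 3, 1, 1, 2, 3, 4, 3, 4].
The maximum is 4; one witness is 24, 25, 31, 36 at positions 1,4,6,11.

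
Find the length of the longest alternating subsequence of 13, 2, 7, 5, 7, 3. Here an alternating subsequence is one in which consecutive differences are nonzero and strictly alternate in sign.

6

A longest alternating subsequence is 13, 2, 7, 5, 7, 3 (positions 1,2,3,4,5,6); its 5 consecutive differences strictly alternate in sign, and length 6 is optimal.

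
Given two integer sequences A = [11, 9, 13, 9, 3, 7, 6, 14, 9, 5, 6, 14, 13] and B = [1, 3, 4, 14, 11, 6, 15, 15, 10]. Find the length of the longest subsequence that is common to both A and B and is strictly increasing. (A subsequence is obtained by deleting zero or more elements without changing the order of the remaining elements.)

A longest common strictly increasing subsequence is 3, 14 (length 2); it appears in order in both A and B, and no longer such subsequence exists.

2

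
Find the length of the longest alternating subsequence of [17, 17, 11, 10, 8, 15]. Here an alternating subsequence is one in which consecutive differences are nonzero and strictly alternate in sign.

Track the best alternating length ending on an up-step vs a down-step at each position: up/down = 1/1, 1/1, 1/2, 1/2, 1/2, 3/2.
The maximum over both is 3; one such subsequence is 17, 11, 15.

3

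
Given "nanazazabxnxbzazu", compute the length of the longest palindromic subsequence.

11

Using dp[i][j] = 2 + dp[i+1][j−1] if the ends match, else max(dp[i+1][j], dp[i][j−1]):
dp[1][17] = 11. A witness is zazbxnxbzaz at positions 5,6,7,9,10,11,12,13,14,15,16.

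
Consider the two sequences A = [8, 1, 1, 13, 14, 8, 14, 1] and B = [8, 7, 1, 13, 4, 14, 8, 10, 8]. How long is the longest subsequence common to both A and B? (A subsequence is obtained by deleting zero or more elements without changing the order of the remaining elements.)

Backtracking the LCS table gives one alignment: 8 (A1,B1) → 1 (A3,B3) → 13 (A4,B4) → 14 (A5,B6) → 8 (A6,B9).
So the longest common subsequence has length 5.

5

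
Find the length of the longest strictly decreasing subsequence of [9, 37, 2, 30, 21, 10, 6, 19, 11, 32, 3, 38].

6

Let dp[i] be the longest decreasing subsequence ending at position i. Then dp = [1, 1, 2, 2, 3, 4, 5, 4, 5, 2, 6, 1].
The maximum is 6; one witness is 37, 30, 21, 10, 6, 3 at positions 2,4,5,6,7,11.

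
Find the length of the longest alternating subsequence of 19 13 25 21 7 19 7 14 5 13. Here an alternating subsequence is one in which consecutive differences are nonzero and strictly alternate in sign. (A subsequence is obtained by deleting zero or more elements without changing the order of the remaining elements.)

Track the best alternating length ending on an up-step vs a down-step at each position: up/down = 1/1, 1/2, 3/1, 3/4, 1/4, 5/4, 1/6, 7/6, 1/8, 9/8.
The maximum over both is 9; one such subsequence is 19, 13, 25, 7, 19, 7, 14, 5, 13.

9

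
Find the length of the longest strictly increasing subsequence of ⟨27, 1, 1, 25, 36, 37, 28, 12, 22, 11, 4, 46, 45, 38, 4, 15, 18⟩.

5

Let dp[i] be the longest increasing subsequence ending at position i. Then dp = [1, 1, 1, 2, 3, 4, 3, 2, 3, 2, 2, 5, 5, 5, 2, 3, 4].
The maximum is 5; one witness is 1, 25, 36, 37, 46 at positions 2,4,5,6,12.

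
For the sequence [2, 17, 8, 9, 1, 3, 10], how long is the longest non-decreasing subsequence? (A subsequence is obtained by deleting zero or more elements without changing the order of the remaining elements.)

Let dp[i] be the longest non-decreasing subsequence ending at position i. Then dp = [1, 2, 2, 3, 1, 2, 4].
The maximum is 4; one witness is 2, 8, 9, 10 at positions 1,3,4,7.

4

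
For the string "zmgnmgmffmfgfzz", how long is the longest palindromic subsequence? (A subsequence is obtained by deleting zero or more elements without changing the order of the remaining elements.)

Using dp[i][j] = 2 + dp[i+1][j−1] if the ends match, else max(dp[i+1][j], dp[i][j−1]):
dp[1][15] = 8. A witness is zgmffmgz at positions 1,6,7,8,9,10,12,15.

8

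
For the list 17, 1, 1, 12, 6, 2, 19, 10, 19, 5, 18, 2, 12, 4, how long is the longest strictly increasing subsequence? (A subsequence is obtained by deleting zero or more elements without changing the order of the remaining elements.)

4

Let dp[i] be the longest increasing subsequence ending at position i. Then dp = [1, 1, 1, 2, 2, 2, 3, 3, 4, 3, 4, 2, 4, 3].
The maximum is 4; one witness is 1, 6, 10, 19 at positions 2,5,8,9.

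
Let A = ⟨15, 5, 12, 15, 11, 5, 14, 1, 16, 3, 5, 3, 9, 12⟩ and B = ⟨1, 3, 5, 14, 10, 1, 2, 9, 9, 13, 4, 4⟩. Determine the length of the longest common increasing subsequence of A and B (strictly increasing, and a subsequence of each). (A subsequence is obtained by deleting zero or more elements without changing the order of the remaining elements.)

A longest common strictly increasing subsequence is 1, 3, 5, 9 (length 4); it appears in order in both A and B, and no longer such subsequence exists.

4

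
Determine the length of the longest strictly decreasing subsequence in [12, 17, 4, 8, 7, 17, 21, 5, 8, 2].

5

One longest decreasing subsequence is 12, 8, 7, 5, 2 (positions 1,4,5,8,10), of length 5; no longer one exists.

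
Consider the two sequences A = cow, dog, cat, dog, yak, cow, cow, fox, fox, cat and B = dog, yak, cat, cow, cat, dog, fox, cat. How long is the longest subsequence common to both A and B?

5

Backtracking the LCS table gives one alignment: cow (A1,B4) → cat (A3,B5) → dog (A4,B6) → fox (A9,B7) → cat (A10,B8).
So the longest common subsequence has length 5.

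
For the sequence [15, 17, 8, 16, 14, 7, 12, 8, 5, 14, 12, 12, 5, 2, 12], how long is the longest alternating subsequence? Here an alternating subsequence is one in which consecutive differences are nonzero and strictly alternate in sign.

10

Track the best alternating length ending on an up-step vs a down-step at each position: up/down = 1/1, 2/1, 1/3, 4/3, 4/5, 1/5, 6/5, 6/7, 1/7, 8/5, 8/9, 8/9, 1/9, 1/9, 10/9.
The maximum over both is 10; one such subsequence is 15, 17, 8, 16, 7, 12, 8, 14, 5, 12.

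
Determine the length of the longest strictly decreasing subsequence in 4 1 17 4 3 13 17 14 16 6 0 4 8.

One longest decreasing subsequence is 17, 4, 3, 0 (positions 3,4,5,11), of length 4; no longer one exists.

4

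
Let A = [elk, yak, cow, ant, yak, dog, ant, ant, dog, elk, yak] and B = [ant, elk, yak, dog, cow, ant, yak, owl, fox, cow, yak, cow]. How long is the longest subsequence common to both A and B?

Backtracking the LCS table gives one alignment: elk (A1,B2) → yak (A2,B3) → cow (A3,B5) → ant (A4,B6) → yak (A5,B7) → yak (A11,B11).
So the longest common subsequence has length 6.

6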